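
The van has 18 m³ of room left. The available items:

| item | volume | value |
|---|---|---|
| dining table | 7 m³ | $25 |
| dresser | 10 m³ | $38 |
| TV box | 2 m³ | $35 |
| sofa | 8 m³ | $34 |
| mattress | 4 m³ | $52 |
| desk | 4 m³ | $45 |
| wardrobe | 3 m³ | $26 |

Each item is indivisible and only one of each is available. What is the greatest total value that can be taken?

This is a 0/1 knapsack; check combinations near the capacity.
- TV box+sofa+mattress+desk: volume 2+8+4+4=18, value 35+34+52+45=166
- TV box+mattress+desk+wardrobe: volume 2+4+4+3=13, value 35+52+45+26=158
- dining table+TV box+mattress+desk: volume 7+2+4+4=17, value 25+35+52+45=157
- dining table+mattress+desk+wardrobe: volume 7+4+4+3=18, value 25+52+45+26=148
Best: $166.

$166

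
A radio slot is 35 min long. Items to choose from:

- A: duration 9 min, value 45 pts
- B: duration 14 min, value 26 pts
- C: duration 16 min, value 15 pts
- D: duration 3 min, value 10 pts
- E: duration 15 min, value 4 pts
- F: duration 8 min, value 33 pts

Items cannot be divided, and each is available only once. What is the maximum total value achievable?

114 pts

Check high-value combinations within 35 min:
- A+B+D+F: duration 9+14+3+8=34, value 45+26+10+33=114
- A+B+F: duration 9+14+8=31, value 45+26+33=104
- A+C+F: duration 9+16+8=33, value 45+15+33=93
Best: 114 pts.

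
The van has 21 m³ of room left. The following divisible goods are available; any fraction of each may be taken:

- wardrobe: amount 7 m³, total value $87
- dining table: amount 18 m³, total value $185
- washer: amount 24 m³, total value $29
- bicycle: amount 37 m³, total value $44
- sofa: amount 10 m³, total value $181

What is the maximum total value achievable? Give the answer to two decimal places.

Take in order of value per unit:
- sofa (181/10 per unit): all 10 → value 181, running total 181.00
- wardrobe (87/7 per unit): all 7 → value 87, running total 268.00
- dining table (185/18 per unit): 4 of 18 → value 4×185/18 = 41.1111, running total 309.11
Total 309.11.

309.11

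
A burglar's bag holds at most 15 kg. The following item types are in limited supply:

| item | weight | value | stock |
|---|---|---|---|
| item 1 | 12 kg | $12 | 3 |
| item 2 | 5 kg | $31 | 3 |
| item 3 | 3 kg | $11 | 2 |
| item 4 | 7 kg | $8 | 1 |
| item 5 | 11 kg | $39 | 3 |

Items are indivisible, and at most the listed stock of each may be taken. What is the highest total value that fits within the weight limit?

$93

Top feasible selections:
- 3×item 2: weight 15, value 93
- 2×item 2 + 1×item 3: weight 13, value 73
- 2×item 2: weight 10, value 62
Best: $93.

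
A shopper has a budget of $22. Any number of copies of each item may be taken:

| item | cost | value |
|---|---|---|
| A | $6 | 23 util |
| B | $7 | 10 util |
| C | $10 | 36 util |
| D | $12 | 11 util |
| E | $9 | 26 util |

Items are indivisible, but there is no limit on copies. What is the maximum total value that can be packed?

82 util

Best value-per-unit is A at 23/6; filling with it alone gives 3×23 = 69.
Optimal mix: 2×A + 1×C → cost 22, value 82.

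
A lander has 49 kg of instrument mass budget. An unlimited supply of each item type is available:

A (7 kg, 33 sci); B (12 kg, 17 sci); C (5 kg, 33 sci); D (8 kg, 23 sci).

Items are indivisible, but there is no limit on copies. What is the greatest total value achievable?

297 sci

Best value-per-unit is C at 33/5; filling with it alone gives 9×33 = 297.
Optimal mix: 2×A + 7×C → mass 49, value 297.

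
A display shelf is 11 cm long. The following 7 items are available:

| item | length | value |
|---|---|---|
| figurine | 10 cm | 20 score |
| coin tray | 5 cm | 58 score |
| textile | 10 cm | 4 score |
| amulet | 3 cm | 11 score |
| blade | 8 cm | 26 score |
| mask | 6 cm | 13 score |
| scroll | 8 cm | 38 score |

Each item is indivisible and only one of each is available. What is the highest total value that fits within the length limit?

71 score

Check high-value combinations within 11 cm:
- coin tray+mask: length 5+6=11, value 58+13=71
- coin tray+amulet: length 5+3=8, value 58+11=69
- coin tray: length 5, value 58
- amulet+scroll: length 3+8=11, value 11+38=49
Best: 71 score.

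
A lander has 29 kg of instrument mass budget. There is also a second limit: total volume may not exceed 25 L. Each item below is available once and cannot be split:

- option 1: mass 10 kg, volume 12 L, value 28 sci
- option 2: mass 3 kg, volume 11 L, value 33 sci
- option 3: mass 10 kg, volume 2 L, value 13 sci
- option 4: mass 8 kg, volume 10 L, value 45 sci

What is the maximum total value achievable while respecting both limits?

Feasible sets respecting both limits:
- option 2+option 3+option 4: mass 21, volume 23, value 91
- option 1+option 3+option 4: mass 28, volume 24, value 86
- option 2+option 4: mass 11, volume 21, value 78
- option 1+option 2+option 3: mass 23, volume 25, value 74
Best: 91 sci.

91 sci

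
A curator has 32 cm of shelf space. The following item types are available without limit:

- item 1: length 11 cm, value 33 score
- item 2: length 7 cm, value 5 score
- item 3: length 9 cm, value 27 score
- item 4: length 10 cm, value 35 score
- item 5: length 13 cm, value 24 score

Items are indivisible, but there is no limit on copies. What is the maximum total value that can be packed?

105 score

Best value-per-unit is item 4 at 35/10, and filling with it alone uses length 3×10=30. No mix of the others beats 3×35 = 105.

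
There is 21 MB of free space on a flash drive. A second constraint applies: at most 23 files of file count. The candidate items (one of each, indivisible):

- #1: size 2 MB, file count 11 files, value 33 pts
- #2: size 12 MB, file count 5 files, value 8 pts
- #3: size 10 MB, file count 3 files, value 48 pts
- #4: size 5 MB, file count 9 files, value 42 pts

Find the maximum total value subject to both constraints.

Feasible sets respecting both limits:
- #1+#3+#4: size 17, file count 23, value 123
- #3+#4: size 15, file count 12, value 90
- #1+#3: size 12, file count 14, value 81
Best: 123 pts.

123 pts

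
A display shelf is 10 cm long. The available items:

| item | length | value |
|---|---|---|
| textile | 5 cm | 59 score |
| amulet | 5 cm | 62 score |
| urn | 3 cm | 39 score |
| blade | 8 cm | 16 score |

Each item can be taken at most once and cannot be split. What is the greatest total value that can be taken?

121 score

Check high-value combinations within 10 cm:
- textile+amulet: length 5+5=10, value 59+62=121
- amulet+urn: length 5+3=8, value 62+39=101
- textile+urn: length 5+3=8, value 59+39=98
- amulet: length 5, value 62
Best: 121 score.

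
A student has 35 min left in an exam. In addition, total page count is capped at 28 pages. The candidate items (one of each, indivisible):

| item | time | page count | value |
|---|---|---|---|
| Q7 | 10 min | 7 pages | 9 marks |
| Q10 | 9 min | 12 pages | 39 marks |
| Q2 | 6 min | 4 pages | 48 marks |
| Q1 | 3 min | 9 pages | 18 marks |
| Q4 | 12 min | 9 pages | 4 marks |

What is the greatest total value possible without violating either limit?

Feasible sets respecting both limits:
- Q10+Q2+Q1: time 18, page count 25, value 105
- Q7+Q10+Q2: time 25, page count 23, value 96
- Q10+Q2+Q4: time 27, page count 25, value 91
Best: 105 marks.

105 marks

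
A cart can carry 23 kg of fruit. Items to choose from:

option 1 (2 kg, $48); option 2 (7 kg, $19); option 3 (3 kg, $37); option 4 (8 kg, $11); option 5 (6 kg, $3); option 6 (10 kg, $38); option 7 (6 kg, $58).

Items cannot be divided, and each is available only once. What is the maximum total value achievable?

$181

Check high-value combinations within 23 kg:
- option 1+option 3+option 6+option 7: weight 2+3+10+6=21, value 48+37+38+58=181
- option 1+option 2+option 3+option 7: weight 2+7+3+6=18, value 48+19+37+58=162
- option 1+option 3+option 4+option 7: weight 2+3+8+6=19, value 48+37+11+58=154
- option 1+option 3+option 5+option 7: weight 2+3+6+6=17, value 48+37+3+58=146
- option 1+option 6+option 7: weight 2+10+6=18, value 48+38+58=144
Best: $181.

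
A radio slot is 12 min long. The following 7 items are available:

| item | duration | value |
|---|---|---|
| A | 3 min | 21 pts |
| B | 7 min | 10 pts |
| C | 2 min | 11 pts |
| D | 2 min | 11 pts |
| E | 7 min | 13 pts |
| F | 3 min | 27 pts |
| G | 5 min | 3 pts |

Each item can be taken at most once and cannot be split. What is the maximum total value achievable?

70 pts

Check high-value combinations within 12 min:
- A+C+D+F: duration 3+2+2+3=10, value 21+11+11+27=70
- A+C+F: duration 3+2+3=8, value 21+11+27=59
- A+D+F: duration 3+2+3=8, value 21+11+27=59
- C+D+F+G: duration 2+2+3+5=12, value 11+11+27+3=52
- A+F+G: duration 3+3+5=11, value 21+27+3=51
Best: 70 pts.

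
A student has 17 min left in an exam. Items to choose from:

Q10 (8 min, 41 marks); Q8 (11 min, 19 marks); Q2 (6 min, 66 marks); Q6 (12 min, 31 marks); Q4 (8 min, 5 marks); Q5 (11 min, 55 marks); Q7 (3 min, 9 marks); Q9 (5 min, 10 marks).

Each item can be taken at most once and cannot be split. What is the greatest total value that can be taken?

Check high-value combinations within 17 min:
- Q2+Q5: time 6+11=17, value 66+55=121
- Q10+Q2+Q7: time 8+6+3=17, value 41+66+9=116
- Q10+Q2: time 8+6=14, value 41+66=107
- Q2+Q7+Q9: time 6+3+5=14, value 66+9+10=85
- Q8+Q2: time 11+6=17, value 19+66=85
Best: 121 marks.

121 marks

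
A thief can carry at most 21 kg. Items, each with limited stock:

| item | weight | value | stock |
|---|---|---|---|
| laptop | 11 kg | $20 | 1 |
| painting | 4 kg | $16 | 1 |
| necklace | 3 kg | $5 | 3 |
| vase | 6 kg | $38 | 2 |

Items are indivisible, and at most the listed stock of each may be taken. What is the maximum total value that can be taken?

$97

Best selections within weight 21 and stock limits:
- 1×painting + 1×necklace + 2×vase: weight 19, value 97
- 1×painting + 2×vase: weight 16, value 92
- 3×necklace + 2×vase: weight 21, value 91
- 2×necklace + 2×vase: weight 18, value 86
Best: $97.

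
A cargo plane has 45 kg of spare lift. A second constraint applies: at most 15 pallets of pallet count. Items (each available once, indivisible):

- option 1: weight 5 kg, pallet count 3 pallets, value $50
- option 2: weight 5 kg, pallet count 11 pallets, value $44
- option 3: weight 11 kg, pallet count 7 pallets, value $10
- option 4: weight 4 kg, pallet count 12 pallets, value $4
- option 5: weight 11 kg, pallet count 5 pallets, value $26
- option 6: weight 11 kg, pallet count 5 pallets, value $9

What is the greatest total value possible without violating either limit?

Feasible sets respecting both limits:
- option 1+option 2: weight 10, pallet count 14, value 94
- option 1+option 3+option 5: weight 27, pallet count 15, value 86
- option 1+option 5+option 6: weight 27, pallet count 13, value 85
Best: $94.

$94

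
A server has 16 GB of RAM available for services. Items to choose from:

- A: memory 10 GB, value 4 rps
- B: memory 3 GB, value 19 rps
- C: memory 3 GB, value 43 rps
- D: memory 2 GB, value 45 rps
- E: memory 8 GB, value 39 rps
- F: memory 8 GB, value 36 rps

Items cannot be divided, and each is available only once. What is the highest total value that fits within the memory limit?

Check high-value combinations within 16 GB:
- B+C+D+E: memory 3+3+2+8=16, value 19+43+45+39=146
- B+C+D+F: memory 3+3+2+8=16, value 19+43+45+36=143
- C+D+E: memory 3+2+8=13, value 43+45+39=127
Best: 146 rps.

146 rps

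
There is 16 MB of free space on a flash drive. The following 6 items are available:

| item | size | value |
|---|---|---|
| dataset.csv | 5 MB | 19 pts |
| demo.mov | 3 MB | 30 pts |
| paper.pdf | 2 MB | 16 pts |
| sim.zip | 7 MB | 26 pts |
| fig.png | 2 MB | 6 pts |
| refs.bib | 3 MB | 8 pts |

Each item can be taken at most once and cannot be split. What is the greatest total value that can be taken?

80 pts

Check high-value combinations within 16 MB:
- demo.mov+paper.pdf+sim.zip+refs.bib: size 3+2+7+3=15, value 30+16+26+8=80
- dataset.csv+demo.mov+paper.pdf+fig.png+refs.bib: size 5+3+2+2+3=15, value 19+30+16+6+8=79
- demo.mov+paper.pdf+sim.zip+fig.png: size 3+2+7+2=14, value 30+16+26+6=78
- dataset.csv+demo.mov+sim.zip: size 5+3+7=15, value 19+30+26=75
Best: 80 pts.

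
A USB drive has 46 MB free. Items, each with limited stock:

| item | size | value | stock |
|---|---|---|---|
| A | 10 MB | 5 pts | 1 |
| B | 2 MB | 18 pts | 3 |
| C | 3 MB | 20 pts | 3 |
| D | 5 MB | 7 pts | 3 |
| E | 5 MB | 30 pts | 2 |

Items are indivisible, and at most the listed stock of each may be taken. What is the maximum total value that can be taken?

Top feasible selections:
- 3×B + 3×C + 3×D + 2×E: size 40, value 195
- 1×A + 3×B + 3×C + 2×D + 2×E: size 45, value 193
- 3×B + 3×C + 2×D + 2×E: size 35, value 188
- 1×A + 3×B + 3×C + 1×D + 2×E: size 40, value 186
Best: 195 pts.

195 pts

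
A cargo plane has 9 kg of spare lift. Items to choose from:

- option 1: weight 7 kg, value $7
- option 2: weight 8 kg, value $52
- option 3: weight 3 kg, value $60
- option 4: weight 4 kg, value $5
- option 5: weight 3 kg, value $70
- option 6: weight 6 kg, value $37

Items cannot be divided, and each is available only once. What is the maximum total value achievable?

$130

Check high-value combinations within 9 kg:
- option 3+option 5: weight 3+3=6, value 60+70=130
- option 5+option 6: weight 3+6=9, value 70+37=107
- option 3+option 6: weight 3+6=9, value 60+37=97
- option 4+option 5: weight 4+3=7, value 5+70=75
Best: $130.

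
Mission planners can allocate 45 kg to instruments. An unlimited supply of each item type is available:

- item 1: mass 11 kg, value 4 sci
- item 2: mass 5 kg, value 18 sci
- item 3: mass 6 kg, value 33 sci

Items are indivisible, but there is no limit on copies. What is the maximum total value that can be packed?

231 sci

Best value-per-unit is item 3 at 33/6, and filling with it alone uses mass 7×6=42. No mix of the others beats 7×33 = 231.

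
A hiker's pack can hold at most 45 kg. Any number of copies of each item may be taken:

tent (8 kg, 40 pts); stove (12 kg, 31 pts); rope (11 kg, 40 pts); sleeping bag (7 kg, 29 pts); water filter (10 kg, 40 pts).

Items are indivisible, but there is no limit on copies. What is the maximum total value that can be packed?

Best value-per-unit is tent at 40/8; filling with it alone gives 5×40 = 200.
Optimal mix: 3×tent + 3×sleeping bag → weight 45, value 207.

207 pts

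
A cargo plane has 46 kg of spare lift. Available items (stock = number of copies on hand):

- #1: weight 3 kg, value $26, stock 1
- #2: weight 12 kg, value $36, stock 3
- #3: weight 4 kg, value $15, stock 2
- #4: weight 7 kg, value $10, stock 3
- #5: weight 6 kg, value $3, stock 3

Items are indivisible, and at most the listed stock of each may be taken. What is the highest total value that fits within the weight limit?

Top feasible selections:
- 1×#1 + 3×#2 + 1×#3: weight 43, value 149
- 1×#1 + 3×#2 + 1×#4: weight 46, value 144
Best: $149.

$149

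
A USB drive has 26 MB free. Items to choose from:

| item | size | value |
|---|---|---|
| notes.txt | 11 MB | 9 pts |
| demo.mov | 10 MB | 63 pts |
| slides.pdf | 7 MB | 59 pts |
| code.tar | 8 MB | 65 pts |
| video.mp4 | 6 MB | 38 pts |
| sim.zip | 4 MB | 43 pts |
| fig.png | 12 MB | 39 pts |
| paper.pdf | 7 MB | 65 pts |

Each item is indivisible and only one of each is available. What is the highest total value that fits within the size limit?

232 pts

Check high-value combinations within 26 MB:
- slides.pdf+code.tar+sim.zip+paper.pdf: size 7+8+4+7=26, value 59+65+43+65=232
- code.tar+video.mp4+sim.zip+paper.pdf: size 8+6+4+7=25, value 65+38+43+65=211
- slides.pdf+video.mp4+sim.zip+paper.pdf: size 7+6+4+7=24, value 59+38+43+65=205
- slides.pdf+code.tar+video.mp4+sim.zip: size 7+8+6+4=25, value 59+65+38+43=205
Best: 232 pts.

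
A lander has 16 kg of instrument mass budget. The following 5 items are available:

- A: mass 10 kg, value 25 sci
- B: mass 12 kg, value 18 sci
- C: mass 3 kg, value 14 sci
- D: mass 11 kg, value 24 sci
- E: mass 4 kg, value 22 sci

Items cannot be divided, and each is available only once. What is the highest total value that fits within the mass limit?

47 sci

Check high-value combinations within 16 kg:
- A+E: mass 10+4=14, value 25+22=47
- D+E: mass 11+4=15, value 24+22=46
- B+E: mass 12+4=16, value 18+22=40
- A+C: mass 10+3=13, value 25+14=39
Best: 47 sci.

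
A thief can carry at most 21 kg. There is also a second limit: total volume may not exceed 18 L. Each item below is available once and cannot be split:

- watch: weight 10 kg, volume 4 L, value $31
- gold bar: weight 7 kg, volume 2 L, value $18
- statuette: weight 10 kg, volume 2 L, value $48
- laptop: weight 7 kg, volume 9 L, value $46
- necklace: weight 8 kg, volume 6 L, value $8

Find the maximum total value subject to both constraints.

$94

Feasible sets respecting both limits:
- statuette+laptop: weight 17, volume 11, value 94
- watch+statuette: weight 20, volume 6, value 79
- watch+laptop: weight 17, volume 13, value 77
- gold bar+statuette: weight 17, volume 4, value 66
Best: $94.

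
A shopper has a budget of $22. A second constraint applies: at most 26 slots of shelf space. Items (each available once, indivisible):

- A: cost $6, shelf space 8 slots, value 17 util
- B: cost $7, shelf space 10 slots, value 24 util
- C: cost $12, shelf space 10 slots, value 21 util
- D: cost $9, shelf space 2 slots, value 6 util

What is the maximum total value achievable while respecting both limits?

Feasible sets respecting both limits:
- A+B+D: cost 22, shelf space 20, value 47
- B+C: cost 19, shelf space 20, value 45
- A+B: cost 13, shelf space 18, value 41
- A+C: cost 18, shelf space 18, value 38
Best: 47 util.

47 util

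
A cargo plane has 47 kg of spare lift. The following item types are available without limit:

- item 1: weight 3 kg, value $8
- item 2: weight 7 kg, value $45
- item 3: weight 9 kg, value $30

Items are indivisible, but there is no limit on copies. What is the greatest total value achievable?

Best value-per-unit is item 2 at 45/7; filling with it alone gives 6×45 = 270.
Optimal mix: 1×item 1 + 6×item 2 → weight 45, value 278.

$278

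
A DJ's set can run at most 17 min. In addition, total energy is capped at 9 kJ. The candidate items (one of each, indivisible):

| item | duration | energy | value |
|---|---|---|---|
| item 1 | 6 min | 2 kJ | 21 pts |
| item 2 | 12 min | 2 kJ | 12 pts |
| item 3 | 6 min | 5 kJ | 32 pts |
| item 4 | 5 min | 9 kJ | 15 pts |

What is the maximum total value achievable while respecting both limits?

53 pts

Feasible sets respecting both limits:
- item 1+item 3: duration 12, energy 7, value 53
- item 3: duration 6, energy 5, value 32
- item 1: duration 6, energy 2, value 21
Best: 53 pts.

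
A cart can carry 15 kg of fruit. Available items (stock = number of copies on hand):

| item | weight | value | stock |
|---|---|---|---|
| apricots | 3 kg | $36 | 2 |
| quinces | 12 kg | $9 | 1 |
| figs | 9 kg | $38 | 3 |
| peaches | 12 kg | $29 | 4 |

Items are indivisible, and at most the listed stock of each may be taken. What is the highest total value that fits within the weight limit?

Best selections within weight 15 and stock limits:
- 2×apricots + 1×figs: weight 15, value 110
- 1×apricots + 1×figs: weight 12, value 74
- 2×apricots: weight 6, value 72
Best: $110.

$110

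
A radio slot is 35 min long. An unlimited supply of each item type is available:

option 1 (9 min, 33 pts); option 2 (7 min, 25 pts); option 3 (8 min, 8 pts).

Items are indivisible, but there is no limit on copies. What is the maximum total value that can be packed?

Best value-per-unit is option 1 at 33/9; filling with it alone gives 3×33 = 99.
Optimal mix: 5×option 2 → duration 35, value 125.

125 pts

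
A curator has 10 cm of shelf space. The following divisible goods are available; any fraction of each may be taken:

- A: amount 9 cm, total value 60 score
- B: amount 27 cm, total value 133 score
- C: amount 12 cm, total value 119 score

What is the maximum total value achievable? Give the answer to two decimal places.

99.17

Take in order of value per unit:
- C (119/12 per unit): 10 of 12 → value 10×119/12 = 99.1667, running total 99.17
Total 99.17.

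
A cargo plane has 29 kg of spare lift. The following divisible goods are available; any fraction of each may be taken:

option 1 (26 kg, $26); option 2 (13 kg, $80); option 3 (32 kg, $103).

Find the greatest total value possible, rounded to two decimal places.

Take in order of value per unit:
- option 2 (80/13 per unit): all 13 → value 80, running total 80.00
- option 3 (103/32 per unit): 16 of 32 → value 16×103/32 = 51.5000, running total 131.50
Total 131.50.

131.50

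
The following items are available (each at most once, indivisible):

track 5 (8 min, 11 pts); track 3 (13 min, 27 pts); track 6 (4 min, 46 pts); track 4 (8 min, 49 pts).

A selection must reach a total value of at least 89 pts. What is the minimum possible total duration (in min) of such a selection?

Subsets with value ≥ 89, sorted by total duration:
- track 6+track 4: duration 12, value 95
- track 5+track 6+track 4: duration 20, value 106
- track 3+track 6+track 4: duration 25, value 122
- track 5+track 3+track 6+track 4: duration 33, value 133
Minimum duration: 12 min.

12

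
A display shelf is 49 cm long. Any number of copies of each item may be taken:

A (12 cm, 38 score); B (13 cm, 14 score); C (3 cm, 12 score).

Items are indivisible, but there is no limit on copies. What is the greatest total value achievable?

192 score

Best value-per-unit is C at 12/3, and filling with it alone uses length 16×3=48. No mix of the others beats 16×12 = 192.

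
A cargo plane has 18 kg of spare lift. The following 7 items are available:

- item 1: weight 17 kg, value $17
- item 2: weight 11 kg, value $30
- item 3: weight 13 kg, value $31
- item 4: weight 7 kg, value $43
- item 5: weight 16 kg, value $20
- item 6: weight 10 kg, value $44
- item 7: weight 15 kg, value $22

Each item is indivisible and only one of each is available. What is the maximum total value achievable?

$87

Check high-value combinations within 18 kg:
- item 4+item 6: weight 7+10=17, value 43+44=87
- item 2+item 4: weight 11+7=18, value 30+43=73
- item 6: weight 10, value 44
Best: $87.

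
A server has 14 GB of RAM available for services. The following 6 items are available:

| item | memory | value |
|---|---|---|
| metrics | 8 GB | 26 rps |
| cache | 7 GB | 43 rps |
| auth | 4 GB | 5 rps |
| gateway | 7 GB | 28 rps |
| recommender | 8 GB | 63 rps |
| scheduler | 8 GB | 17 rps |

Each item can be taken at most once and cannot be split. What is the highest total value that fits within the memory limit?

71 rps

Check high-value combinations within 14 GB:
- cache+gateway: memory 7+7=14, value 43+28=71
- auth+recommender: memory 4+8=12, value 5+63=68
- recommender: memory 8, value 63
- cache+auth: memory 7+4=11, value 43+5=48
Best: 71 rps.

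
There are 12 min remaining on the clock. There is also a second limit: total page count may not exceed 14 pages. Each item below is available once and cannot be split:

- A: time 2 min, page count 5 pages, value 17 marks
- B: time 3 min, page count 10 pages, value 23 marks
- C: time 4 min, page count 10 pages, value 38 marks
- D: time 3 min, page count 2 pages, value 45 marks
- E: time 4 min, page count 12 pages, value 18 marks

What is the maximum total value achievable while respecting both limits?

83 marks

Feasible sets respecting both limits:
- C+D: time 7, page count 12, value 83
- B+D: time 6, page count 12, value 68
- D+E: time 7, page count 14, value 63
- A+D: time 5, page count 7, value 62
Best: 83 marks.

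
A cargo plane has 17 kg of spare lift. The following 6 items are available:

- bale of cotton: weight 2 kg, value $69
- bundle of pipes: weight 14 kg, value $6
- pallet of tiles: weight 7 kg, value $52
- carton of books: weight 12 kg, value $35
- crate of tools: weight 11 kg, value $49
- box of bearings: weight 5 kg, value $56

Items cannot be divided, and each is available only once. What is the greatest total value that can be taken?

Check high-value combinations within 17 kg:
- bale of cotton+pallet of tiles+box of bearings: weight 2+7+5=14, value 69+52+56=177
- bale of cotton+box of bearings: weight 2+5=7, value 69+56=125
- bale of cotton+pallet of tiles: weight 2+7=9, value 69+52=121
- bale of cotton+crate of tools: weight 2+11=13, value 69+49=118
Best: $177.

$177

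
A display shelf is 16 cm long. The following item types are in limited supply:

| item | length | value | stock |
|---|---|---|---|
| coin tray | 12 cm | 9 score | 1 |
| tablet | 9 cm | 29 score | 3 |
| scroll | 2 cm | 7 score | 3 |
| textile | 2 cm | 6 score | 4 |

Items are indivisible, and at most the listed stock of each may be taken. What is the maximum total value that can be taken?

50 score

Top feasible selections:
- 1×tablet + 3×scroll: length 15, value 50
- 1×tablet + 2×scroll + 1×textile: length 15, value 49
- 1×tablet + 1×scroll + 2×textile: length 15, value 48
- 1×tablet + 3×textile: length 15, value 47
Best: 50 score.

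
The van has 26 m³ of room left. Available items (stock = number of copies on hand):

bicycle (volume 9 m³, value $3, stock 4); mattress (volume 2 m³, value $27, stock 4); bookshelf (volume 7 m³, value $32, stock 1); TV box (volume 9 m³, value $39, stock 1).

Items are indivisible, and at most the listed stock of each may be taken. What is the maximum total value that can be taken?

$179

Best selections within volume 26 and stock limits:
- 4×mattress + 1×bookshelf + 1×TV box: volume 24, value 179
- 3×mattress + 1×bookshelf + 1×TV box: volume 22, value 152
- 1×bicycle + 4×mattress + 1×TV box: volume 26, value 150
Best: $179.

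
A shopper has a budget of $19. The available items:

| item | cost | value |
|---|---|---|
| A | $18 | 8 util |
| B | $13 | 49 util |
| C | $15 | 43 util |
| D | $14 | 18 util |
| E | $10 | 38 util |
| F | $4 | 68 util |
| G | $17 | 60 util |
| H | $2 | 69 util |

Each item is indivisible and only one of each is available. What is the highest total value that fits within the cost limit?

186 util

Check high-value combinations within $19:
- B+F+H: cost 13+4+2=19, value 49+68+69=186
- E+F+H: cost 10+4+2=16, value 38+68+69=175
- F+H: cost 4+2=6, value 68+69=137
Best: 186 util.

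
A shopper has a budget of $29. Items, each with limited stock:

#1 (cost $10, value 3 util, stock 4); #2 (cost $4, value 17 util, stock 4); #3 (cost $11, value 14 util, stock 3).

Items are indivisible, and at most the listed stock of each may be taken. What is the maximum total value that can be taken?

82 util

Top feasible selections:
- 4×#2 + 1×#3: cost 27, value 82
- 1×#1 + 4×#2: cost 26, value 71
Best: 82 util.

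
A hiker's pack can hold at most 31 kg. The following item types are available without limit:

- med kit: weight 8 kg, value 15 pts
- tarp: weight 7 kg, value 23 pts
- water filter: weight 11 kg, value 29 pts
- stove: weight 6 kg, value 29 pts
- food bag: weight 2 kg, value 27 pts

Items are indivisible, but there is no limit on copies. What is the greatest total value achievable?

Best value-per-unit is food bag at 27/2, and filling with it alone uses weight 15×2=30. No mix of the others beats 15×27 = 405.

405 pts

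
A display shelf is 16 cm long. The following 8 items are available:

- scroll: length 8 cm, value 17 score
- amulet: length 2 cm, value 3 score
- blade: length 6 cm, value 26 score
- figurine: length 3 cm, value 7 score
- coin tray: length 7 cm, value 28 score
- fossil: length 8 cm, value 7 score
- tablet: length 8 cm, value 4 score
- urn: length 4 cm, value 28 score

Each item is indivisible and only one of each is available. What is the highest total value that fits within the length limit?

66 score

Check high-value combinations within 16 cm:
- amulet+figurine+coin tray+urn: length 2+3+7+4=16, value 3+7+28+28=66
- amulet+blade+figurine+urn: length 2+6+3+4=15, value 3+26+7+28=64
- figurine+coin tray+urn: length 3+7+4=14, value 7+28+28=63
- blade+figurine+urn: length 6+3+4=13, value 26+7+28=61
Best: 66 score.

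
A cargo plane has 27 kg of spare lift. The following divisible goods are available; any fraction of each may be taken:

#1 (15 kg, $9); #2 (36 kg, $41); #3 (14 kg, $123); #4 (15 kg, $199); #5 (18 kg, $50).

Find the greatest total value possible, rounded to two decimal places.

Take in order of value per unit:
- #4 (199/15 per unit): all 15 → value 199, running total 199.00
- #3 (123/14 per unit): 12 of 14 → value 12×123/14 = 105.4286, running total 304.43
Total 304.43.

304.43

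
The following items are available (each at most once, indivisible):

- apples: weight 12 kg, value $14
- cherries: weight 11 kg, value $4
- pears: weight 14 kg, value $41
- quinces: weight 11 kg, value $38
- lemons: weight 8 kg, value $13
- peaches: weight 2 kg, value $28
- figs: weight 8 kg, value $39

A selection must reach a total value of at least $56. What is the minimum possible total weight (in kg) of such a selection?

Subsets with value ≥ 56, sorted by total weight:
- peaches+figs: weight 10, value 67
- quinces+peaches: weight 13, value 66
Minimum weight: 10 kg.

10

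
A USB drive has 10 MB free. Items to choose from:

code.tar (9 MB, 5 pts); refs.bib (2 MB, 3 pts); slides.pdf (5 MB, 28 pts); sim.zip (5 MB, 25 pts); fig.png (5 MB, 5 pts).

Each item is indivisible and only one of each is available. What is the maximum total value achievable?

Check high-value combinations within 10 MB:
- slides.pdf+sim.zip: size 5+5=10, value 28+25=53
- slides.pdf+fig.png: size 5+5=10, value 28+5=33
- refs.bib+slides.pdf: size 2+5=7, value 3+28=31
- sim.zip+fig.png: size 5+5=10, value 25+5=30
Best: 53 pts.

53 pts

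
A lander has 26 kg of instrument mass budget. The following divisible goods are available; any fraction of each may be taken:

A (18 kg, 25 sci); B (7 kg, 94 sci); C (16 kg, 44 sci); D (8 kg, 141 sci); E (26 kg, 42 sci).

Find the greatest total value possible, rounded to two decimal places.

265.25

Take in order of value per unit:
- D (141/8 per unit): all 8 → value 141, running total 141.00
- B (94/7 per unit): all 7 → value 94, running total 235.00
- C (44/16 per unit): 11 of 16 → value 11×44/16 = 30.2500, running total 265.25
Total 265.25.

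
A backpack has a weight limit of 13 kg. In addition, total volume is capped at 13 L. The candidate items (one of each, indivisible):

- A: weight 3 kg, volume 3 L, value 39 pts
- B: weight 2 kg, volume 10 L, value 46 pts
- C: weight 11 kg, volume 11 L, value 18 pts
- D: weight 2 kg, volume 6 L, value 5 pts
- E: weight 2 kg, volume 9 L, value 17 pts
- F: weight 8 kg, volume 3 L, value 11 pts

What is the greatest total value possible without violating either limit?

85 pts

Feasible sets respecting both limits:
- A+B: weight 5, volume 13, value 85
- B+F: weight 10, volume 13, value 57
- A+E: weight 5, volume 12, value 56
- A+D+F: weight 13, volume 12, value 55
Best: 85 pts.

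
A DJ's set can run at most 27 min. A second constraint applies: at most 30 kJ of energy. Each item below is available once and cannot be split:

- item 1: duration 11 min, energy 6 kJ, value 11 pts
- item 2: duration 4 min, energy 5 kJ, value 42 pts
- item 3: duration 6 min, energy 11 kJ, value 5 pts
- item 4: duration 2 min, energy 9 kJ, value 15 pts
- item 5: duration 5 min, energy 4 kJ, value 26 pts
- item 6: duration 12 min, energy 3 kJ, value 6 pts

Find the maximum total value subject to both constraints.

Feasible sets respecting both limits:
- item 1+item 2+item 4+item 5: duration 22, energy 24, value 94
- item 2+item 4+item 5+item 6: duration 23, energy 21, value 89
- item 2+item 3+item 4+item 5: duration 17, energy 29, value 88
Best: 94 pts.

94 pts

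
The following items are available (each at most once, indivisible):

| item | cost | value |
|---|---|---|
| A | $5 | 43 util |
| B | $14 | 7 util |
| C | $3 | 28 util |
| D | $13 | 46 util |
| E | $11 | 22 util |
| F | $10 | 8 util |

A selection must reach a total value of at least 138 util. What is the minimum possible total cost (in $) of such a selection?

Subsets with value ≥ 138, sorted by total cost:
- A+C+D+E: cost 32, value 139
- A+C+D+E+F: cost 42, value 147
Minimum cost: 32 $.

32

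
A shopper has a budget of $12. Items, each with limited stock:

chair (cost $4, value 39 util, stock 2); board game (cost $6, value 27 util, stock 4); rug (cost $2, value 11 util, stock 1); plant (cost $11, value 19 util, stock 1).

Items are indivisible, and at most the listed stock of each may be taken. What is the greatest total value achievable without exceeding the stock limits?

89 util

Best selections within cost 12 and stock limits:
- 2×chair + 1×rug: cost 10, value 89
- 2×chair: cost 8, value 78
- 1×chair + 1×board game + 1×rug: cost 12, value 77
Best: 89 util.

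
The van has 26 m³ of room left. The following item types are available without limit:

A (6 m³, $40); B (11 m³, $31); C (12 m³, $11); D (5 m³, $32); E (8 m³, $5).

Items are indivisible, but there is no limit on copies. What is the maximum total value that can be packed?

$168

Best value-per-unit is A at 40/6; filling with it alone gives 4×40 = 160.
Optimal mix: 1×A + 4×D → volume 26, value 168.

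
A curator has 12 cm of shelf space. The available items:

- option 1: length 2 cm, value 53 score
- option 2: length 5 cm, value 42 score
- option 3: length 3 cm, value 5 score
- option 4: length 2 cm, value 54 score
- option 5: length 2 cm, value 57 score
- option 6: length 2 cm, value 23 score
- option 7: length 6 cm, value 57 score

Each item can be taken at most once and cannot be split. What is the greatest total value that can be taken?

221 score

Check high-value combinations within 12 cm:
- option 1+option 4+option 5+option 7: length 2+2+2+6=12, value 53+54+57+57=221
- option 1+option 2+option 4+option 5: length 2+5+2+2=11, value 53+42+54+57=206
- option 1+option 3+option 4+option 5+option 6: length 2+3+2+2+2=11, value 53+5+54+57+23=192
- option 4+option 5+option 6+option 7: length 2+2+2+6=12, value 54+57+23+57=191
Best: 221 score.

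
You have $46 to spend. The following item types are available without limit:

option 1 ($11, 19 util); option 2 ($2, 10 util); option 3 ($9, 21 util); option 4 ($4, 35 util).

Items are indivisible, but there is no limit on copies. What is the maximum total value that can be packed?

395 util

Best value-per-unit is option 4 at 35/4; filling with it alone gives 11×35 = 385.
Optimal mix: 1×option 2 + 11×option 4 → cost 46, value 395.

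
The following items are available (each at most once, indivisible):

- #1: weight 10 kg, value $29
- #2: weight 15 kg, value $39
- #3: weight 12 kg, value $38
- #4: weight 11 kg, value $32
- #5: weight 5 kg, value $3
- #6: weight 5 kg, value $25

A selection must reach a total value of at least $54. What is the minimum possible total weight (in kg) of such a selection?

Subsets with value ≥ 54, sorted by total weight:
- #1+#6: weight 15, value 54
- #4+#6: weight 16, value 57
- #3+#6: weight 17, value 63
- #2+#6: weight 20, value 64
Minimum weight: 15 kg.

15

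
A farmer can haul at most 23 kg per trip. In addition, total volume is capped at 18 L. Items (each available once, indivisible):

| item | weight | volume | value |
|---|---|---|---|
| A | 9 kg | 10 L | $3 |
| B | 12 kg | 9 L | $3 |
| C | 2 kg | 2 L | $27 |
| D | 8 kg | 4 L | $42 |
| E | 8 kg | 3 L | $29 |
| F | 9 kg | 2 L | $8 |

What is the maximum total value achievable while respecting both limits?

Feasible sets respecting both limits:
- C+D+E: weight 18, volume 9, value 98
- C+D+F: weight 19, volume 8, value 77
- A+C+D: weight 19, volume 16, value 72
- B+C+D: weight 22, volume 15, value 72
Best: $98.

$98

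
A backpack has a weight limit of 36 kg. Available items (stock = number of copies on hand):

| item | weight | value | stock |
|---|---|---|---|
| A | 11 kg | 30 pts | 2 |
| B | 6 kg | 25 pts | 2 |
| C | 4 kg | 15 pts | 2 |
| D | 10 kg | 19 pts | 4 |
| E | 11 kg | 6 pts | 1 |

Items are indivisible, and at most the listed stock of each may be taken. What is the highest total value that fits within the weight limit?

115 pts

Best selections within weight 36 and stock limits:
- 2×A + 1×B + 2×C: weight 36, value 115
- 1×A + 2×B + 2×C: weight 31, value 110
- 2×A + 2×B: weight 34, value 110
- 1×A + 1×B + 2×C + 1×D: weight 35, value 104
Best: 115 pts.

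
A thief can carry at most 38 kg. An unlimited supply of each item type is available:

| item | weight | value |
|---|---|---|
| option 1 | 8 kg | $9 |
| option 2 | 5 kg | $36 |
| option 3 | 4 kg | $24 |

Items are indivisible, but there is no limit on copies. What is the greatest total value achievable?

Best value-per-unit is option 2 at 36/5; filling with it alone gives 7×36 = 252.
Optimal mix: 6×option 2 + 2×option 3 → weight 38, value 264.

$264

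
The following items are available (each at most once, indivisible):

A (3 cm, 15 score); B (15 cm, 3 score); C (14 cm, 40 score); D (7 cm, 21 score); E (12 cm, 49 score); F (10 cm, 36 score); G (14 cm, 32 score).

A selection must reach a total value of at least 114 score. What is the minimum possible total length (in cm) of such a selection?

32

Subsets with value ≥ 114, sorted by total length:
- A+D+E+F: length 32, value 121
- A+C+D+E: length 36, value 125
- C+E+F: length 36, value 125
Minimum length: 32 cm.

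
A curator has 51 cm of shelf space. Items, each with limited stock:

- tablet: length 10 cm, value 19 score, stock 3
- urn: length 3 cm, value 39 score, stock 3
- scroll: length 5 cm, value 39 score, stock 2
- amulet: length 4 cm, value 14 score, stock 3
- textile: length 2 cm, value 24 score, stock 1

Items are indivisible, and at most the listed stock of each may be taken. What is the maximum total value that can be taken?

285 score

Best selections within length 51 and stock limits:
- 2×tablet + 3×urn + 2×scroll + 2×amulet + 1×textile: length 49, value 285
- 1×tablet + 3×urn + 2×scroll + 3×amulet + 1×textile: length 43, value 280
Best: 285 score.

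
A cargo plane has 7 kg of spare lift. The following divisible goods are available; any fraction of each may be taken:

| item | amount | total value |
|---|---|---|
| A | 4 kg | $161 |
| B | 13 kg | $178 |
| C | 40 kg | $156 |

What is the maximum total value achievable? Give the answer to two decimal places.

202.08

Take in order of value per unit:
- A (161/4 per unit): all 4 → value 161, running total 161.00
- B (178/13 per unit): 3 of 13 → value 3×178/13 = 41.0769, running total 202.08
Total 202.08.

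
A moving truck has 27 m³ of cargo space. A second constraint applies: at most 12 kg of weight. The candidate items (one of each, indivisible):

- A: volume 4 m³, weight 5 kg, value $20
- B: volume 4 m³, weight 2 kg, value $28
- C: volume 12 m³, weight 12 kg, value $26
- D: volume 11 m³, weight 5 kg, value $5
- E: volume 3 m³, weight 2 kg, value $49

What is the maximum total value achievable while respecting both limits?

Feasible sets respecting both limits:
- A+B+E: volume 11, weight 9, value 97
- B+D+E: volume 18, weight 9, value 82
- B+E: volume 7, weight 4, value 77
Best: $97.

$97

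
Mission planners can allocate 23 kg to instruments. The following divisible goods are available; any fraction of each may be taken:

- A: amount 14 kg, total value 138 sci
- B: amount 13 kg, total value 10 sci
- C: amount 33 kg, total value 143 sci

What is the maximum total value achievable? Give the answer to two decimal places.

177.00

Take in order of value per unit:
- A (138/14 per unit): all 14 → value 138, running total 138.00
- C (143/33 per unit): 9 of 33 → value 9×143/33 = 39.0000, running total 177.00
Total 177.00.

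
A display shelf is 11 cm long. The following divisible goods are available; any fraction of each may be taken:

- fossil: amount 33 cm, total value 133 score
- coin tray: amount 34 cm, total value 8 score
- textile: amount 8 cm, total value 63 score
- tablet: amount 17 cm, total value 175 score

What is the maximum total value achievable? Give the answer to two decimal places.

Take in order of value per unit:
- tablet (175/17 per unit): 11 of 17 → value 11×175/17 = 113.2353, running total 113.24
Total 113.24.

113.24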